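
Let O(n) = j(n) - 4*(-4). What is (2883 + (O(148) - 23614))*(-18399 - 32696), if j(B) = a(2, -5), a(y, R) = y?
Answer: 1058330735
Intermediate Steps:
j(B) = 2
O(n) = 18 (O(n) = 2 - 4*(-4) = 2 + 16 = 18)
(2883 + (O(148) - 23614))*(-18399 - 32696) = (2883 + (18 - 23614))*(-18399 - 32696) = (2883 - 23596)*(-51095) = -20713*(-51095) = 1058330735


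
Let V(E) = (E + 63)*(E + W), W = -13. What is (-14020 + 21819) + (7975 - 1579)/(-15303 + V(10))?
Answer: 1551919/199 ≈ 7798.6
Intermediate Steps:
V(E) = (-13 + E)*(63 + E) (V(E) = (E + 63)*(E - 13) = (63 + E)*(-13 + E) = (-13 + E)*(63 + E))
(-14020 + 21819) + (7975 - 1579)/(-15303 + V(10)) = (-14020 + 21819) + (7975 - 1579)/(-15303 + (-819 + 10² + 50*10)) = 7799 + 6396/(-15303 + (-819 + 100 + 500)) = 7799 + 6396/(-15303 - 219) = 7799 + 6396/(-15522) = 7799 + 6396*(-1/15522) = 7799 - 82/199 = 1551919/199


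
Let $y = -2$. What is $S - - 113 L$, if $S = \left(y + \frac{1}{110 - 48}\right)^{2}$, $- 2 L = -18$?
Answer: $\frac{3924477}{3844} \approx 1020.9$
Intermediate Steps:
$L = 9$ ($L = \left(- \frac{1}{2}\right) \left(-18\right) = 9$)
$S = \frac{15129}{3844}$ ($S = \left(-2 + \frac{1}{110 - 48}\right)^{2} = \left(-2 + \frac{1}{62}\right)^{2} = \left(- \frac{123}{62}\right)^{2} = \frac{15129}{3844} \approx 3.9357$)
$S - - 113 L = \frac{15129}{3844} - \left(-113\right) 9 = \frac{15129}{3844} - -1017 = \frac{15129}{3844} + 1017 = \frac{3924477}{3844}$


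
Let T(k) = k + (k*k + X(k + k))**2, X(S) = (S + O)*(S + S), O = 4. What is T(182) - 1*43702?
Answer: 90617813264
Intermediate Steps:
X(S) = 2*S*(4 + S) (X(S) = (S + 4)*(S + S) = (4 + S)*(2*S) = 2*S*(4 + S))
T(k) = k + (k**2 + 4*k*(4 + 2*k))**2 (T(k) = k + (k*k + 2*(k + k)*(4 + (k + k)))**2 = k + (k**2 + 2*(2*k)*(4 + 2*k))**2 = k + (k**2 + 4*k*(4 + 2*k))**2)
T(182) - 1*43702 = 182*(1 + 182*(16 + 9*182)**2) - 1*43702 = 182*(1 + 182*(16 + 1638)**2) - 43702 = 182*(1 + 182*1654**2) - 43702 = 182*(1 + 182*2735716) - 43702 = 182*(1 + 497900312) - 43702 = 182*497900313 - 43702 = 90617856966 - 43702 = 90617813264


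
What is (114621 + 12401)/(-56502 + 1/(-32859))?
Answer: -4173815898/1856599219 ≈ -2.2481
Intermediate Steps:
(114621 + 12401)/(-56502 + 1/(-32859)) = 127022/(-56502 - 1/32859) = 127022/(-1856599219/32859) = 127022*(-32859/1856599219) = -4173815898/1856599219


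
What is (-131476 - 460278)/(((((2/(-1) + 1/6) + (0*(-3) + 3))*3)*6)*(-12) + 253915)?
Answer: -591754/253663 ≈ -2.3328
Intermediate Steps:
(-131476 - 460278)/(((((2/(-1) + 1/6) + (0*(-3) + 3))*3)*6)*(-12) + 253915) = -591754/(((((2*(-1) + 1*(⅙)) + (0 + 3))*3)*6)*(-12) + 253915) = -591754/(((((-2 + ⅙) + 3)*3)*6)*(-12) + 253915) = -591754/((((-11/6 + 3)*3)*6)*(-12) + 253915) = -591754/((((7/6)*3)*6)*(-12) + 253915) = -591754/(((7/2)*6)*(-12) + 253915) = -591754/(21*(-12) + 253915) = -591754/(-252 + 253915) = -591754/253663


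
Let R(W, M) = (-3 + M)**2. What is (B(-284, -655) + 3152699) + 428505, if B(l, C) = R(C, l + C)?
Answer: 4468568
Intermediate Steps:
B(l, C) = (-3 + C + l)**2 (B(l, C) = (-3 + (l + C))**2 = (-3 + (C + l))**2 = (-3 + C + l)**2)
(B(-284, -655) + 3152699) + 428505 = ((-3 - 655 - 284)**2 + 3152699) + 428505 = ((-942)**2 + 3152699) + 428505 = (887364 + 3152699) + 428505 = 4040063 + 428505 = 4468568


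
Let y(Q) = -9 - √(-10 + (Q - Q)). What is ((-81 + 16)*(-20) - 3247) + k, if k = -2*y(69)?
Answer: -1929 + 2*I*√10 ≈ -1929.0 + 6.3246*I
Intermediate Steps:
y(Q) = -9 - I*√10 (y(Q) = -9 - √(-10 + 0) = -9 - √(-10) = -9 - I*√10)
k = 18 + 2*I*√10 (k = -2*(-9 - I*√10) = 18 + 2*I*√10 ≈ 18.0 + 6.3246*I)
((-81 + 16)*(-20) - 3247) + k = ((-81 + 16)*(-20) - 3247) + (18 + 2*I*√10) = (-65*(-20) - 3247) + (18 + 2*I*√10) = (1300 - 3247) + (18 + 2*I*√10) = -1947 + (18 + 2*I*√10) = -1929 + 2*I*√10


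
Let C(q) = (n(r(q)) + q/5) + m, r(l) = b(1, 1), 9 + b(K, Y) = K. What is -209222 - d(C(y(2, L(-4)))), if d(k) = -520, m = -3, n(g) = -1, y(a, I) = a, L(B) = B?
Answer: -208702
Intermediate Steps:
b(K, Y) = -9 + K
r(l) = -8 (r(l) = -9 + 1 = -8)
C(q) = -4 + q/5 (C(q) = (-1 + q/5) - 3 = -4 + q/5)
-209222 - d(C(y(2, L(-4)))) = -209222 - 1*(-520) = -209222 + 520 = -208702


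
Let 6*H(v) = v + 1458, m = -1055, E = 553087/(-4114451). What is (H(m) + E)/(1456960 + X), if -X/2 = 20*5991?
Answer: 1654805231/30051620947920 ≈ 5.5065e-5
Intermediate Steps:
E = -553087/4114451 (E = 553087*(-1/4114451) = -553087/4114451 ≈ -0.13443)
H(v) = 243 + v/6 (H(v) = (v + 1458)/6 = (1458 + v)/6 = 243 + v/6)
X = -239640 (X = -40*5991 = -2*119820 = -239640)
(H(m) + E)/(1456960 + X) = ((243 + (⅙)*(-1055)) - 553087/4114451)/(1456960 - 239640) = ((243 - 1055/6) - 553087/4114451)/1217320 = (403/6 - 553087/4114451)*(1/1217320) = (1654805231/24686706)*(1/1217320) = 1654805231/30051620947920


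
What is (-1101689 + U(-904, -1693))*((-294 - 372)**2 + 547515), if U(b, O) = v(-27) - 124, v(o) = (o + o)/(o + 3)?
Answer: -4367890727253/4 ≈ -1.0920e+12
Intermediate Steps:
v(o) = 2*o/(3 + o) (v(o) = (2*o)/(3 + o) = 2*o/(3 + o))
U(b, O) = -487/4 (U(b, O) = 2*(-27)/(3 - 27) - 124 = 2*(-27)/(-24) - 124 = 2*(-27)*(-1/24) - 124 = 9/4 - 124 = -487/4)
(-1101689 + U(-904, -1693))*((-294 - 372)**2 + 547515) = (-1101689 - 487/4)*((-294 - 372)**2 + 547515) = -4407243*((-666)**2 + 547515)/4 = -4407243*(443556 + 547515)/4 = -4407243/4*991071 = -4367890727253/4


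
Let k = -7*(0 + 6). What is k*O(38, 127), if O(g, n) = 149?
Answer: -6258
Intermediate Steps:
k = -42 (k = -7*6 = -42)
k*O(38, 127) = -42*149 = -6258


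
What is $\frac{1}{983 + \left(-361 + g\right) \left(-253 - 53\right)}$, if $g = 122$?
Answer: $\frac{1}{74117} \approx 1.3492 \cdot 10^{-5}$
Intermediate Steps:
$\frac{1}{983 + \left(-361 + g\right) \left(-253 - 53\right)} = \frac{1}{983 + \left(-361 + 122\right) \left(-253 - 53\right)} = \frac{1}{983 - -73134} = \frac{1}{983 + 73134} = \frac{1}{74117}$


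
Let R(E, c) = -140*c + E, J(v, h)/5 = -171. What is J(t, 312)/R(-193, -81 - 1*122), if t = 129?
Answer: -285/9409 ≈ -0.030290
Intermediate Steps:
J(v, h) = -855 (J(v, h) = 5*(-171) = -855)
R(E, c) = E - 140*c
J(t, 312)/R(-193, -81 - 1*122) = -855/(-193 - 140*(-81 - 1*122)) = -855/(-193 - 140*(-81 - 122)) = -855/(-193 - 140*(-203)) = -855/(-193 + 28420) = -855/28227 = -855*1/28227 = -285/9409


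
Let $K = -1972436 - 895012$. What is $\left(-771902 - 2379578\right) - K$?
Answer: $-284032$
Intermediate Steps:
$K = -2867448$ ($K = -1972436 - 895012 = -2867448$)
$\left(-771902 - 2379578\right) - K = \left(-771902 - 2379578\right) - -2867448 = -3151480 + 2867448 = -284032$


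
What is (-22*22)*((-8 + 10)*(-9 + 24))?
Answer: -14520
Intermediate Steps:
(-22*22)*((-8 + 10)*(-9 + 24)) = -968*15 = -484*30 = -14520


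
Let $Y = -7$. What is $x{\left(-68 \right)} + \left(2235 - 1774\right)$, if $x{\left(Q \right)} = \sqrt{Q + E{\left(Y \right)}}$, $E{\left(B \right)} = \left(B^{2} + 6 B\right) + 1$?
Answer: $461 + 2 i \sqrt{15} \approx 461.0 + 7.746 i$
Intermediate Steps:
$E{\left(B \right)} = 1 + B^{2} + 6 B$
$x{\left(Q \right)} = \sqrt{8 + Q}$ ($x{\left(Q \right)} = \sqrt{Q + \left(1 + \left(-7\right)^{2} + 6 \left(-7\right)\right)} = \sqrt{Q + \left(1 + 49 - 42\right)} = \sqrt{Q + 8} = \sqrt{8 + Q}$)
$x{\left(-68 \right)} + \left(2235 - 1774\right) = \sqrt{8 - 68} + \left(2235 - 1774\right) = \sqrt{-60} + 461 = 2 i \sqrt{15} + 461 = 461 + 2 i \sqrt{15}$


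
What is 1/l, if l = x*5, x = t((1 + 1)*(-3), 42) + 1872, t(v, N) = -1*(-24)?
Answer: 1/9480 ≈ 0.00010549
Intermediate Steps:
t(v, N) = 24
x = 1896 (x = 24 + 1872 = 1896)
l = 9480 (l = 1896*5 = 9480)
1/l = 1/9480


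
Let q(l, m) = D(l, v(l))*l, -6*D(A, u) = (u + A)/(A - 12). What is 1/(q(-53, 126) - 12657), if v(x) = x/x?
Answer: -15/189749 ≈ -7.9052e-5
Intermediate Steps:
v(x) = 1
D(A, u) = -(A + u)/(6*(-12 + A)) (D(A, u) = -(u + A)/(6*(A - 12)) = -(A + u)/(6*(-12 + A)))
q(l, m) = l*(-1 - l)/(6*(-12 + l)) (q(l, m) = ((-l - 1*1)/(6*(-12 + l)))*l = ((-l - 1)/(6*(-12 + l)))*l = ((-1 - l)/(6*(-12 + l)))*l = l*(-1 - l)/(6*(-12 + l)))
1/(q(-53, 126) - 12657) = 1/(-1*(-53)*(1 - 53)/(-72 + 6*(-53)) - 12657) = 1/(-1*(-53)*(-52)/(-72 - 318) - 12657) = 1/(-1*(-53)*(-52)/(-390) - 12657) = 1/(-1*(-53)*(-1/390)*(-52) - 12657) = 1/(106/15 - 12657) = 1/(-189749/15) = -15/189749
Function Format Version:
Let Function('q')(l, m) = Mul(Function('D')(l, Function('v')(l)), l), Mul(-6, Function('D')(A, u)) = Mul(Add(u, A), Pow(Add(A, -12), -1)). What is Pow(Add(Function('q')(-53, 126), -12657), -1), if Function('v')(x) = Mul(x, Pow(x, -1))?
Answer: Rational(-15, 189749) ≈ -7.9052e-5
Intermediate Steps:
Function('v')(x) = 1
Function('D')(A, u) = Mul(Rational(-1, 6), Pow(Add(-12, A), -1), Add(A, u)) (Function('D')(A, u) = Mul(Rational(-1, 6), Mul(Add(u, A), Pow(Add(A, -12), -1))) = Mul(Rational(-1, 6), Mul(Add(A, u), Pow(Add(-12, A), -1))) = Mul(Rational(-1, 6), Mul(Pow(Add(-12, A), -1), Add(A, u))) = Mul(Rational(-1, 6), Pow(Add(-12, A), -1), Add(A, u)))
Function('q')(l, m) = Mul(Rational(1, 6), l, Pow(Add(-12, l), -1), Add(-1, Mul(-1, l))) (Function('q')(l, m) = Mul(Mul(Rational(1, 6), Pow(Add(-12, l), -1), Add(Mul(-1, l), Mul(-1, 1))), l) = Mul(Mul(Rational(1, 6), Pow(Add(-12, l), -1), Add(Mul(-1, l), -1)), l) = Mul(Mul(Rational(1, 6), Pow(Add(-12, l), -1), Add(-1, Mul(-1, l))), l) = Mul(Rational(1, 6), l, Pow(Add(-12, l), -1), Add(-1, Mul(-1, l))))
Pow(Add(Function('q')(-53, 126), -12657), -1) = Pow(Add(Mul(-1, -53, Pow(Add(-72, Mul(6, -53)), -1), Add(1, -53)), -12657), -1) = Pow(Add(Mul(-1, -53, Pow(Add(-72, -318), -1), -52), -12657), -1) = Pow(Add(Mul(-1, -53, Pow(-390, -1), -52), -12657), -1) = Pow(Add(Mul(-1, -53, Rational(-1, 390), -52), -12657), -1) = Pow(Add(Rational(106, 15), -12657), -1) = Pow(Rational(-189749, 15), -1) = Rational(-15, 189749)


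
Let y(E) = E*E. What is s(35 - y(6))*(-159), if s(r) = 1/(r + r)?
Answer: 159/2 ≈ 79.500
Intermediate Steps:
y(E) = E²
s(r) = 1/(2*r)
s(35 - y(6))*(-159) = (1/(2*(35 - 1*6²)))*(-159) = (1/(2*(35 - 1*36)))*(-159) = (1/(2*(35 - 36)))*(-159) = ((½)/(-1))*(-159) = ((½)*(-1))*(-159) = -½*(-159) = 159/2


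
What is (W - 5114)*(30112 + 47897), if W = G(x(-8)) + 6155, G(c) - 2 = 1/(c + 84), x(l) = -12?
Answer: 1952747291/24 ≈ 8.1364e+7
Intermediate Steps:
G(c) = 2 + 1/(84 + c) (G(c) = 2 + 1/(c + 84) = 2 + 1/(84 + c))
W = 443305/72 (W = (169 + 2*(-12))/(84 - 12) + 6155 = (169 - 24)/72 + 6155 = (1/72)*145 + 6155 = 145/72 + 6155 = 443305/72 ≈ 6157.0)
(W - 5114)*(30112 + 47897) = (443305/72 - 5114)*(30112 + 47897) = (75097/72)*78009 = 1952747291/24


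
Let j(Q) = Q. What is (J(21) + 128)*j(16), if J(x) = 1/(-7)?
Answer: 14320/7 ≈ 2045.7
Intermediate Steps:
J(x) = -⅐
(J(21) + 128)*j(16) = (-⅐ + 128)*16 = (895/7)*16 = 14320/7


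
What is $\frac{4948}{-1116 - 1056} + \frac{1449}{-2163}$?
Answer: $- \frac{164878}{55929} \approx -2.948$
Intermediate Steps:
$\frac{4948}{-1116 - 1056} + \frac{1449}{-2163} = \frac{4948}{-2172} + 1449 \left(- \frac{1}{2163}\right) = 4948 \left(- \frac{1}{2172}\right) - \frac{69}{103} = - \frac{1237}{543} - \frac{69}{103} = - \frac{164878}{55929}$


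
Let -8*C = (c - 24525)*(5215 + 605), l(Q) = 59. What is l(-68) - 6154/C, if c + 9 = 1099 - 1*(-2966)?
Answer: 1757148997/29782395 ≈ 59.000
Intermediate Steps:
c = 4056 (c = -9 + (1099 - 1*(-2966)) = -9 + (1099 + 2966) = -9 + 4065 = 4056)
C = 29782395/2 (C = -(4056 - 24525)*(5215 + 605)/8 = -(-20469)*5820/8 = -⅛*(-119129580) = 29782395/2 ≈ 1.4891e+7)
l(-68) - 6154/C = 59 - 6154/29782395/2 = 59 - 6154*2/29782395 = 59 - 12308/29782395 = 1757148997/29782395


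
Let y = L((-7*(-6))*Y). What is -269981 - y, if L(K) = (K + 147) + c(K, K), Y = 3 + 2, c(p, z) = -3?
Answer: -270335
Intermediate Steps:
Y = 5
L(K) = 144 + K (L(K) = (K + 147) - 3 = (147 + K) - 3 = 144 + K)
y = 354 (y = 144 - 7*(-6)*5 = 144 + 42*5 = 144 + 210 = 354)
-269981 - y = -269981 - 1*354 = -269981 - 354 = -270335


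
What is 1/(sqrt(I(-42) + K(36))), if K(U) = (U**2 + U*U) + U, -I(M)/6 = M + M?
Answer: sqrt(87)/522 ≈ 0.017869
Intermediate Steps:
I(M) = -12*M (I(M) = -6*(M + M) = -12*M)
K(U) = U + 2*U**2 (K(U) = (U**2 + U**2) + U = 2*U**2 + U = U + 2*U**2)
1/(sqrt(I(-42) + K(36))) = 1/(sqrt(-12*(-42) + 36*(1 + 2*36))) = 1/(sqrt(504 + 36*(1 + 72))) = 1/(sqrt(504 + 36*73)) = 1/(sqrt(504 + 2628)) = 1/(sqrt(3132)) = 1/(6*sqrt(87)) = sqrt(87)/522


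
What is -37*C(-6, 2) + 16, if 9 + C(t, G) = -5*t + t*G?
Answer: -317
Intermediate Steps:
C(t, G) = -9 - 5*t + G*t (C(t, G) = -9 + (-5*t + t*G) = -9 + (-5*t + G*t) = -9 - 5*t + G*t)
-37*C(-6, 2) + 16 = -37*(-9 - 5*(-6) + 2*(-6)) + 16 = -37*(-9 + 30 - 12) + 16 = -37*9 + 16 = -333 + 16 = -317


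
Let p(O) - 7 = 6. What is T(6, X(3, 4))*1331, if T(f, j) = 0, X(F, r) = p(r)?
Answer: 0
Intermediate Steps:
p(O) = 13 (p(O) = 7 + 6 = 13)
X(F, r) = 13
T(6, X(3, 4))*1331 = 0*1331 = 0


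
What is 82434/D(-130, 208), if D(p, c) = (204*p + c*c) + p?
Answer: 13739/2769 ≈ 4.9617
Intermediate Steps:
D(p, c) = c**2 + 205*p (D(p, c) = (204*p + c**2) + p = (c**2 + 204*p) + p = c**2 + 205*p)
82434/D(-130, 208) = 82434/(208**2 + 205*(-130)) = 82434/(43264 - 26650) = 82434/16614 = 82434*(1/16614) = 13739/2769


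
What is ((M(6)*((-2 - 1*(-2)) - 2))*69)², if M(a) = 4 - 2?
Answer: 76176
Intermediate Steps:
M(a) = 2
((M(6)*((-2 - 1*(-2)) - 2))*69)² = ((2*((-2 - 1*(-2)) - 2))*69)² = ((2*((-2 + 2) - 2))*69)² = ((2*(0 - 2))*69)² = ((2*(-2))*69)² = (-4*69)² = (-276)² = 76176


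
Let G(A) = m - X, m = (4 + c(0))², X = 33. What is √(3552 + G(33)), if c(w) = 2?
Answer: 3*√395 ≈ 59.624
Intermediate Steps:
m = 36 (m = (4 + 2)² = 6² = 36)
G(A) = 3 (G(A) = 36 - 1*33 = 36 - 33 = 3)
√(3552 + G(33)) = √(3552 + 3) = √3555 = 3*√395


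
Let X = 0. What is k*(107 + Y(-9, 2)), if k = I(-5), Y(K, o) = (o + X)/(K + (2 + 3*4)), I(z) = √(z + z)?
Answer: 537*I*√10/5 ≈ 339.63*I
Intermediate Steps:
I(z) = √2*√z (I(z) = √(2*z) = √2*√z)
Y(K, o) = o/(14 + K) (Y(K, o) = (o + 0)/(K + (2 + 3*4)) = o/(K + (2 + 12)) = o/(K + 14) = o/(14 + K))
k = I*√10 (k = √2*√(-5) = √2*(I*√5) = I*√10 ≈ 3.1623*I)
k*(107 + Y(-9, 2)) = (I*√10)*(107 + 2/(14 - 9)) = (I*√10)*(107 + 2/5) = (I*√10)*(107 + 2*(⅕)) = (I*√10)*(107 + ⅖) = (I*√10)*(537/5) = 537*I*√10/5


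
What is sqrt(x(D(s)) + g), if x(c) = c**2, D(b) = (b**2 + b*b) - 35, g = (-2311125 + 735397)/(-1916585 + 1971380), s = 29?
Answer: sqrt(8144500547427465)/54795 ≈ 1647.0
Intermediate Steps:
g = -1575728/54795 ≈ -28.757
D(b) = -35 + 2*b**2 (D(b) = (b**2 + b**2) - 35 = 2*b**2 - 35 = -35 + 2*b**2)
sqrt(x(D(s)) + g) = sqrt((-35 + 2*29**2)**2 - 1575728/54795) = sqrt((-35 + 2*841)**2 - 1575728/54795) = sqrt((-35 + 1682)**2 - 1575728/54795) = sqrt(1647**2 - 1575728/54795) = sqrt(2712609 - 1575728/54795) = sqrt(148635834427/54795) = sqrt(8144500547427465)/54795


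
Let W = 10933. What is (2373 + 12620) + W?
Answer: 25926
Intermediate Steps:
(2373 + 12620) + W = (2373 + 12620) + 10933 = 14993 + 10933 = 25926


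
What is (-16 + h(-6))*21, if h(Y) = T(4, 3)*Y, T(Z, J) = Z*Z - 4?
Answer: -1848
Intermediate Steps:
T(Z, J) = -4 + Z² (T(Z, J) = Z² - 4 = -4 + Z²)
h(Y) = 12*Y (h(Y) = (-4 + 4²)*Y = (-4 + 16)*Y = 12*Y)
(-16 + h(-6))*21 = (-16 + 12*(-6))*21 = (-16 - 72)*21 = -88*21 = -1848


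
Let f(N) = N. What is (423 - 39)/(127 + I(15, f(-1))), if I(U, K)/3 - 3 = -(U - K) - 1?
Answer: 384/85 ≈ 4.5176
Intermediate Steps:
I(U, K) = 6 - 3*U + 3*K (I(U, K) = 9 + 3*(-(U - K) - 1) = 9 + 3*((K - U) - 1) = 9 + 3*(-1 + K - U) = 9 + (-3 - 3*U + 3*K) = 6 - 3*U + 3*K)
(423 - 39)/(127 + I(15, f(-1))) = (423 - 39)/(127 + (6 - 3*15 + 3*(-1))) = 384/(127 + (6 - 45 - 3)) = 384/(127 - 42) = 384/85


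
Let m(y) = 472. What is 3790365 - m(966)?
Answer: 3789893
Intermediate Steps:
3790365 - m(966) = 3790365 - 1*472 = 3790365 - 472 = 3789893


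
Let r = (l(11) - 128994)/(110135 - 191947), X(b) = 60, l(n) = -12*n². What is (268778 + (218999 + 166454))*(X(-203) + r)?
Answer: 1648389305673/40906 ≈ 4.0297e+7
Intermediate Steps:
r = 65223/40906 (r = (-12*11² - 128994)/(110135 - 191947) = (-12*121 - 128994)/(-81812) = (-1452 - 128994)*(-1/81812) = -130446*(-1/81812) = 65223/40906 ≈ 1.5945)
(268778 + (218999 + 166454))*(X(-203) + r) = (268778 + (218999 + 166454))*(60 + 65223/40906) = (268778 + 385453)*(2519583/40906) = 654231*(2519583/40906) = 1648389305673/40906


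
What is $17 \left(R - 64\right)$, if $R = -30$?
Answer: $-1598$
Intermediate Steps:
$17 \left(R - 64\right) = 17 \left(-30 - 64\right) = 17 \left(-94\right) = -1598$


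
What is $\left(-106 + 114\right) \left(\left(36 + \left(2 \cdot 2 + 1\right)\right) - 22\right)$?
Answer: $152$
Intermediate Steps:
$\left(-106 + 114\right) \left(\left(36 + \left(2 \cdot 2 + 1\right)\right) - 22\right) = 8 \left(\left(36 + \left(4 + 1\right)\right) - 22\right) = 8 \left(\left(36 + 5\right) - 22\right) = 8 \left(41 - 22\right) = 8 \cdot 19 = 152$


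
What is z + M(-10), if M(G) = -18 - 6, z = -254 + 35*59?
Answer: 1787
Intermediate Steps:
z = 1811 (z = -254 + 2065 = 1811)
M(G) = -24
z + M(-10) = 1811 - 24 = 1787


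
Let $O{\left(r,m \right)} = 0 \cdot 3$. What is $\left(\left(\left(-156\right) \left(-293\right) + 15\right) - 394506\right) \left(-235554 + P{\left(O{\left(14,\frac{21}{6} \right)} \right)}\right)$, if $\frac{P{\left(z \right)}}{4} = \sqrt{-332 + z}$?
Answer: $82157230782 - 2790264 i \sqrt{83} \approx 8.2157 \cdot 10^{10} - 2.5421 \cdot 10^{7} i$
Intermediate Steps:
$O{\left(r,m \right)} = 0$
$P{\left(z \right)} = 4 \sqrt{-332 + z}$
$\left(\left(\left(-156\right) \left(-293\right) + 15\right) - 394506\right) \left(-235554 + P{\left(O{\left(14,\frac{21}{6} \right)} \right)}\right) = \left(\left(\left(-156\right) \left(-293\right) + 15\right) - 394506\right) \left(-235554 + 4 \sqrt{-332 + 0}\right) = \left(\left(45708 + 15\right) - 394506\right) \left(-235554 + 4 \sqrt{-332}\right) = \left(45723 - 394506\right) \left(-235554 + 4 \cdot 2 i \sqrt{83}\right) = - 348783 \left(-235554 + 8 i \sqrt{83}\right) = 82157230782 - 2790264 i \sqrt{83}$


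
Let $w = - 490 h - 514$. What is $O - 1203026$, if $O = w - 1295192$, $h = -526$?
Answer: $-2240992$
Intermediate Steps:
$w = 257226$ ($w = \left(-490\right) \left(-526\right) - 514 = 257740 - 514 = 257226$)
$O = -1037966$ ($O = 257226 - 1295192 = -1037966$)
$O - 1203026 = -1037966 - 1203026 = -2240992$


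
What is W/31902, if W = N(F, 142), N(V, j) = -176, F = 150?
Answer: -88/15951 ≈ -0.0055169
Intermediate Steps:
W = -176
W/31902 = -176/31902 = -176*1/31902 = -88/15951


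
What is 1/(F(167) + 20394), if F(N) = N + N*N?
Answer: 1/48450 ≈ 2.0640e-5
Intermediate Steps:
F(N) = N + N**2
1/(F(167) + 20394) = 1/(167*(1 + 167) + 20394) = 1/(167*168 + 20394) = 1/(28056 + 20394) = 1/48450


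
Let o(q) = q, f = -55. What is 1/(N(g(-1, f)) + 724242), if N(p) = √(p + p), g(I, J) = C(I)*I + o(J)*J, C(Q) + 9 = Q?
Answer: 362121/262263234247 - √6070/524526468494 ≈ 1.3806e-6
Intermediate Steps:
C(Q) = -9 + Q
g(I, J) = J² + I*(-9 + I) (g(I, J) = (-9 + I)*I + J*J = I*(-9 + I) + J² = J² + I*(-9 + I))
N(p) = √2*√p (N(p) = √(2*p) = √2*√p)
1/(N(g(-1, f)) + 724242) = 1/(√2*√((-55)² - (-9 - 1)) + 724242) = 1/(√2*√(3025 - 1*(-10)) + 724242) = 1/(√2*√(3025 + 10) + 724242) = 1/(√2*√3035 + 724242) = 1/(√6070 + 724242) = 1/(724242 + √6070)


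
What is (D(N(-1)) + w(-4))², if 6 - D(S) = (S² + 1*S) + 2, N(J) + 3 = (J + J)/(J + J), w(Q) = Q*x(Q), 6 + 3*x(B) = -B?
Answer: 196/9 ≈ 21.778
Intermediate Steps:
x(B) = -2 - B/3 (x(B) = -2 + (-B)/3 = -2 - B/3)
w(Q) = Q*(-2 - Q/3)
N(J) = -2 (N(J) = -3 + (J + J)/(J + J) = -3 + (2*J)/((2*J)) = -3 + (2*J)*(1/(2*J)) = -3 + 1 = -2)
D(S) = 4 - S - S² (D(S) = 6 - ((S² + 1*S) + 2) = 6 - ((S² + S) + 2) = 6 - ((S + S²) + 2) = 6 - (2 + S + S²) = 6 + (-2 - S - S²) = 4 - S - S²)
(D(N(-1)) + w(-4))² = ((4 - 1*(-2) - 1*(-2)²) - ⅓*(-4)*(6 - 4))² = ((4 + 2 - 1*4) - ⅓*(-4)*2)² = ((4 + 2 - 4) + 8/3)² = (2 + 8/3)² = (14/3)² = 196/9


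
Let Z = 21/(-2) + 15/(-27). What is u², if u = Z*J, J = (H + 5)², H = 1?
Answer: 158404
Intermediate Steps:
Z = -199/18 (Z = 21*(-½) + 15*(-1/27) = -21/2 - 5/9 = -199/18 ≈ -11.056)
J = 36 (J = (1 + 5)² = 6² = 36)
u = -398 (u = -199/18*36 = -398)
u² = (-398)² = 158404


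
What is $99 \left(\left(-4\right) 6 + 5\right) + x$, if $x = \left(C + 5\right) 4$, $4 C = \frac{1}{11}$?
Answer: $- \frac{20470}{11} \approx -1860.9$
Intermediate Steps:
$C = \frac{1}{44}$ ($C = \frac{1}{4 \cdot 11} = \frac{1}{4} \cdot \frac{1}{11} = \frac{1}{44} \approx 0.022727$)
$x = \frac{221}{11}$ ($x = \left(\frac{1}{44} + 5\right) 4 = \frac{221}{44} \cdot 4 = \frac{221}{11} \approx 20.091$)
$99 \left(\left(-4\right) 6 + 5\right) + x = 99 \left(\left(-4\right) 6 + 5\right) + \frac{221}{11} = 99 \left(-24 + 5\right) + \frac{221}{11} = 99 \left(-19\right) + \frac{221}{11} = -1881 + \frac{221}{11} = - \frac{20470}{11}$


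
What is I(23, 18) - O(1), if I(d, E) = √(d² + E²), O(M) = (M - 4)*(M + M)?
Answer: 6 + √853 ≈ 35.206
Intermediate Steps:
O(M) = 2*M*(-4 + M) (O(M) = (-4 + M)*(2*M) = 2*M*(-4 + M))
I(d, E) = √(E² + d²)
I(23, 18) - O(1) = √(18² + 23²) - 2*(-4 + 1) = √(324 + 529) - 2*(-3) = √853 - 1*(-6) = √853 + 6 = 6 + √853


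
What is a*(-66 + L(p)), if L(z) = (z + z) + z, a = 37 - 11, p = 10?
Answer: -936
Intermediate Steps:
a = 26
L(z) = 3*z (L(z) = 2*z + z = 3*z)
a*(-66 + L(p)) = 26*(-66 + 3*10) = 26*(-66 + 30) = 26*(-36) = -936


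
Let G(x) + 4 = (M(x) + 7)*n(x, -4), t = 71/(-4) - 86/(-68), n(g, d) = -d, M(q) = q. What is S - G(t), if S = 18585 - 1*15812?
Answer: 47854/17 ≈ 2814.9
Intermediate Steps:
S = 2773 (S = 18585 - 15812 = 2773)
t = -1121/68 (t = 71*(-¼) - 86*(-1/68) = -71/4 + 43/34 = -1121/68 ≈ -16.485)
G(x) = 24 + 4*x (G(x) = -4 + (x + 7)*(-1*(-4)) = -4 + (7 + x)*4 = -4 + (28 + 4*x) = 24 + 4*x)
S - G(t) = 2773 - (24 + 4*(-1121/68)) = 2773 - (24 - 1121/17) = 2773 - 1*(-713/17) = 2773 + 713/17 = 47854/17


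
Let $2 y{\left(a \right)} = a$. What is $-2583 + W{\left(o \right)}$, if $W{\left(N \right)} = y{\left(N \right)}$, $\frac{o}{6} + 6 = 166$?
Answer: $-2103$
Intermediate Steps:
$o = 960$ ($o = -36 + 6 \cdot 166 = -36 + 996 = 960$)
$y{\left(a \right)} = \frac{a}{2}$
$W{\left(N \right)} = \frac{N}{2}$
$-2583 + W{\left(o \right)} = -2583 + \frac{1}{2} \cdot 960 = -2583 + 480 = -2103$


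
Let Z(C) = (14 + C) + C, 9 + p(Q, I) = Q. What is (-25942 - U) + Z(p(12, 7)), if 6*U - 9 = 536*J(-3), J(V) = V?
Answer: -51311/2 ≈ -25656.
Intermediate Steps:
p(Q, I) = -9 + Q
U = -533/2 (U = 3/2 + (536*(-3))/6 = 3/2 + (⅙)*(-1608) = 3/2 - 268 = -533/2 ≈ -266.50)
Z(C) = 14 + 2*C
(-25942 - U) + Z(p(12, 7)) = (-25942 - 1*(-533/2)) + (14 + 2*(-9 + 12)) = (-25942 + 533/2) + (14 + 2*3) = -51351/2 + (14 + 6) = -51351/2 + 20 = -51311/2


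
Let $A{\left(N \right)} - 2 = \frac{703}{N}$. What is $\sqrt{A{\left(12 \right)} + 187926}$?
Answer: $\frac{\sqrt{6767517}}{6} \approx 433.57$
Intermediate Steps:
$A{\left(N \right)} = 2 + \frac{703}{N}$
$\sqrt{A{\left(12 \right)} + 187926} = \sqrt{\left(2 + \frac{703}{12}\right) + 187926} = \sqrt{\frac{727}{12} + 187926} = \sqrt{\frac{2255839}{12}} = \frac{\sqrt{6767517}}{6}$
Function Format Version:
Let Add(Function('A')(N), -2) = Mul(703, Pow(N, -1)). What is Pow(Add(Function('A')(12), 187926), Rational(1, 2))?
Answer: Mul(Rational(1, 6), Pow(6767517, Rational(1, 2))) ≈ 433.57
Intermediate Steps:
Function('A')(N) = Add(2, Mul(703, Pow(N, -1)))
Pow(Add(Function('A')(12), 187926), Rational(1, 2)) = Pow(Add(Add(2, Mul(703, Pow(12, -1))), 187926), Rational(1, 2)) = Pow(Add(Add(2, Mul(703, Rational(1, 12))), 187926), Rational(1, 2)) = Pow(Add(Add(2, Rational(703, 12)), 187926), Rational(1, 2)) = Pow(Add(Rational(727, 12), 187926), Rational(1, 2)) = Pow(Rational(2255839, 12), Rational(1, 2)) = Mul(Rational(1, 6), Pow(6767517, Rational(1, 2)))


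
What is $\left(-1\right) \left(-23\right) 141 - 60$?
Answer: $3183$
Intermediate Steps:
$\left(-1\right) \left(-23\right) 141 - 60 = 23 \cdot 141 - 60 = 3243 - 60 = 3183$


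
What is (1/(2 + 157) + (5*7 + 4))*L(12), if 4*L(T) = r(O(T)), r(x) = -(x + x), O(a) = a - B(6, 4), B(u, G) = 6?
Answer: -6202/53 ≈ -117.02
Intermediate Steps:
O(a) = -6 + a (O(a) = a - 1*6 = a - 6 = -6 + a)
r(x) = -2*x
L(T) = 3 - T/2 (L(T) = (-2*(-6 + T))/4 = (12 - 2*T)/4 = 3 - T/2)
(1/(2 + 157) + (5*7 + 4))*L(12) = (1/(2 + 157) + (5*7 + 4))*(3 - ½*12) = (1/159 + (35 + 4))*(3 - 6) = (1/159 + 39)*(-3) = (6202/159)*(-3) = -6202/53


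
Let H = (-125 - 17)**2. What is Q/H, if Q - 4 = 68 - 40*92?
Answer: -902/5041 ≈ -0.17893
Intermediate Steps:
Q = -3608 (Q = 4 + (68 - 40*92) = 4 + (68 - 3680) = 4 - 3612 = -3608)
H = 20164 (H = (-142)**2 = 20164)
Q/H = -3608/20164 = -3608*1/20164 = -902/5041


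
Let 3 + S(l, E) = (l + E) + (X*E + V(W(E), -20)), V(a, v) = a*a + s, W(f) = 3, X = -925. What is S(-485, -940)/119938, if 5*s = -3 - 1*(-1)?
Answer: 4340403/599690 ≈ 7.2377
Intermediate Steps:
s = -2/5 (s = (-3 - 1*(-1))/5 = (-3 + 1)/5 = (1/5)*(-2) = -2/5 ≈ -0.40000)
V(a, v) = -2/5 + a**2 (V(a, v) = a*a - 2/5 = a**2 - 2/5 = -2/5 + a**2)
S(l, E) = 28/5 + l - 924*E (S(l, E) = -3 + ((l + E) + (-925*E + (-2/5 + 3**2))) = -3 + ((E + l) + (-925*E + (-2/5 + 9))) = -3 + ((E + l) + (-925*E + 43/5)) = -3 + ((E + l) + (43/5 - 925*E)) = -3 + (43/5 + l - 924*E) = 28/5 + l - 924*E)
S(-485, -940)/119938 = (28/5 - 485 - 924*(-940))/119938 = (28/5 - 485 + 868560)*(1/119938) = (4340403/5)*(1/119938) = 4340403/599690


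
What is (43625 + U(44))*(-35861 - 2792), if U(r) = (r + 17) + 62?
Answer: -1690991444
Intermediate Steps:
U(r) = 79 + r (U(r) = (17 + r) + 62 = 79 + r)
(43625 + U(44))*(-35861 - 2792) = (43625 + (79 + 44))*(-35861 - 2792) = (43625 + 123)*(-38653) = 43748*(-38653) = -1690991444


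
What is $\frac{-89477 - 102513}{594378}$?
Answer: $- \frac{95995}{297189} \approx -0.32301$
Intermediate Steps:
$\frac{-89477 - 102513}{594378} = \left(-89477 - 102513\right) \frac{1}{594378} = \left(-191990\right) \frac{1}{594378} = - \frac{95995}{297189}$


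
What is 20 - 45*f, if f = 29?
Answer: -1285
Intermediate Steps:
20 - 45*f = 20 - 45*29 = 20 - 1305 = -1285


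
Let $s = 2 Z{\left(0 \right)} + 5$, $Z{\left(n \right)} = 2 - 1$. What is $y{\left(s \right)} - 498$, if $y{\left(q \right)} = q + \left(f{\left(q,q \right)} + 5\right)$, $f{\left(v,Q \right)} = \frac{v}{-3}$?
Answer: $- \frac{1465}{3} \approx -488.33$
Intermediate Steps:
$Z{\left(n \right)} = 1$
$f{\left(v,Q \right)} = - \frac{v}{3}$ ($f{\left(v,Q \right)} = v \left(- \frac{1}{3}\right) = - \frac{v}{3}$)
$s = 7$ ($s = 2 \cdot 1 + 5 = 2 + 5 = 7$)
$y{\left(q \right)} = 5 + \frac{2 q}{3}$ ($y{\left(q \right)} = q - \left(-5 + \frac{q}{3}\right) = 5 + \frac{2 q}{3}$)
$y{\left(s \right)} - 498 = \left(5 + \frac{2}{3} \cdot 7\right) - 498 = \left(5 + \frac{14}{3}\right) - 498 = \frac{29}{3} - 498 = - \frac{1465}{3}$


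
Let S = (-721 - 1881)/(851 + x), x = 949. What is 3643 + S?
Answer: 3277399/900 ≈ 3641.6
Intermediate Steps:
S = -1301/900 (S = (-721 - 1881)/(851 + 949) = -2602/1800 = -2602*1/1800 = -1301/900 ≈ -1.4456)
3643 + S = 3643 - 1301/900 = 3277399/900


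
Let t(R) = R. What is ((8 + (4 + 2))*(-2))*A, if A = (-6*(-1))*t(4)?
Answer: -672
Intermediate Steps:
A = 24 (A = -6*(-1)*4 = 6*4 = 24)
((8 + (4 + 2))*(-2))*A = ((8 + (4 + 2))*(-2))*24 = ((8 + 6)*(-2))*24 = (14*(-2))*24 = -28*24 = -672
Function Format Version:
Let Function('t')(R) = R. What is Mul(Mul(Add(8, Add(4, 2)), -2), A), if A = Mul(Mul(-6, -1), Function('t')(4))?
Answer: -672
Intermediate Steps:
A = 24 (A = Mul(Mul(-6, -1), 4) = Mul(6, 4) = 24)
Mul(Mul(Add(8, Add(4, 2)), -2), A) = Mul(Mul(Add(8, Add(4, 2)), -2), 24) = Mul(Mul(Add(8, 6), -2), 24) = Mul(Mul(14, -2), 24) = Mul(-28, 24) = -672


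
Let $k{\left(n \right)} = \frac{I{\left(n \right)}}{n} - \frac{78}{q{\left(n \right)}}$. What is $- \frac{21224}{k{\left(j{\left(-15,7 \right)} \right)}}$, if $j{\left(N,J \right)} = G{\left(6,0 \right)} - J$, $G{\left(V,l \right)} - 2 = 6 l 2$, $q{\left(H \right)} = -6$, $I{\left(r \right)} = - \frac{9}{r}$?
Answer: $- \frac{132650}{79} \approx -1679.1$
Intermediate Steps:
$G{\left(V,l \right)} = 2 + 12 l$ ($G{\left(V,l \right)} = 2 + 6 l 2 = 2 + 12 l$)
$j{\left(N,J \right)} = 2 - J$ ($j{\left(N,J \right)} = \left(2 + 12 \cdot 0\right) - J = \left(2 + 0\right) - J = 2 - J$)
$k{\left(n \right)} = 13 - \frac{9}{n^{2}}$ ($k{\left(n \right)} = \frac{\left(-9\right) \frac{1}{n}}{n} - \frac{78}{-6} = - \frac{9}{n^{2}} - -13 = - \frac{9}{n^{2}} + 13 = 13 - \frac{9}{n^{2}}$)
$- \frac{21224}{k{\left(j{\left(-15,7 \right)} \right)}} = - \frac{21224}{13 - \frac{9}{\left(2 - 7\right)^{2}}} = - \frac{21224}{13 - \frac{9}{25}} = - \frac{21224}{\frac{316}{25}} = \left(-21224\right) \frac{25}{316} = - \frac{132650}{79}$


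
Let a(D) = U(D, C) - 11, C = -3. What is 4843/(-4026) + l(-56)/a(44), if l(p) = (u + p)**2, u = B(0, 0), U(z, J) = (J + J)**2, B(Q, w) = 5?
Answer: 10350551/100650 ≈ 102.84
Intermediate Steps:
U(z, J) = 4*J**2 (U(z, J) = (2*J)**2 = 4*J**2)
u = 5
l(p) = (5 + p)**2
a(D) = 25 (a(D) = 4*(-3)**2 - 11 = 4*9 - 11 = 36 - 11 = 25)
4843/(-4026) + l(-56)/a(44) = 4843/(-4026) + (5 - 56)**2/25 = 4843*(-1/4026) + (-51)**2*(1/25) = -4843/4026 + 2601*(1/25) = -4843/4026 + 2601/25 = 10350551/100650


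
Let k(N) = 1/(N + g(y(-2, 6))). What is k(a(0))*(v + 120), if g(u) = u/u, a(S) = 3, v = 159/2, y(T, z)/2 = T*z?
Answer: 399/8 ≈ 49.875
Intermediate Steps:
y(T, z) = 2*T*z (y(T, z) = 2*(T*z) = 2*T*z)
v = 159/2 (v = 159*(½) = 159/2 ≈ 79.500)
g(u) = 1
k(N) = 1/(1 + N) (k(N) = 1/(N + 1) = 1/(1 + N))
k(a(0))*(v + 120) = (159/2 + 120)/(1 + 3) = (399/2)/4 = (¼)*(399/2) = 399/8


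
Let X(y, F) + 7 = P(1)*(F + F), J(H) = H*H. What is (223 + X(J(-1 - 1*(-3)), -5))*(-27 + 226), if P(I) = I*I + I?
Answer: 39004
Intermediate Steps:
P(I) = I + I**2 (P(I) = I**2 + I = I + I**2)
J(H) = H**2
X(y, F) = -7 + 4*F (X(y, F) = -7 + (1*(1 + 1))*(F + F) = -7 + (1*2)*(2*F) = -7 + 2*(2*F) = -7 + 4*F)
(223 + X(J(-1 - 1*(-3)), -5))*(-27 + 226) = (223 + (-7 + 4*(-5)))*(-27 + 226) = (223 + (-7 - 20))*199 = (223 - 27)*199 = 196*199 = 39004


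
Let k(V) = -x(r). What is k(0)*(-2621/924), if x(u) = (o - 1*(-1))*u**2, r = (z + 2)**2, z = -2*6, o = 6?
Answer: 6552500/33 ≈ 1.9856e+5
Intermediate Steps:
z = -12
r = 100 (r = (-12 + 2)**2 = (-10)**2 = 100)
x(u) = 7*u**2 (x(u) = (6 - 1*(-1))*u**2 = (6 + 1)*u**2 = 7*u**2)
k(V) = -70000 (k(V) = -7*100**2 = -7*10000 = -1*70000 = -70000)
k(0)*(-2621/924) = -(-183470000)/924 = -70000*(-2621/924) = 6552500/33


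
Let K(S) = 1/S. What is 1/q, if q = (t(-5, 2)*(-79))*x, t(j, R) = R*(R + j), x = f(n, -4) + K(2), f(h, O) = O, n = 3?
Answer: -1/1659 ≈ -0.00060277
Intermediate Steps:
x = -7/2 (x = -4 + 1/2 = -4 + ½ = -7/2 ≈ -3.5000)
q = -1659 (q = ((2*(2 - 5))*(-79))*(-7/2) = ((2*(-3))*(-79))*(-7/2) = -6*(-79)*(-7/2) = 474*(-7/2) = -1659)
1/q = 1/(-1659) = -1/1659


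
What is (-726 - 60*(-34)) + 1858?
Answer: 3172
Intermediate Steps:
(-726 - 60*(-34)) + 1858 = (-726 + 2040) + 1858 = 1314 + 1858 = 3172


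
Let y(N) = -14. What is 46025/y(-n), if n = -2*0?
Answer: -6575/2 ≈ -3287.5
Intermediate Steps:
n = 0
46025/y(-n) = 46025/(-14) = 46025*(-1/14) = -6575/2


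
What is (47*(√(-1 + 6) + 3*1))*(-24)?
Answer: -3384 - 1128*√5 ≈ -5906.3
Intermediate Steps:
(47*(√(-1 + 6) + 3*1))*(-24) = (47*(√5 + 3))*(-24) = (47*(3 + √5))*(-24) = (141 + 47*√5)*(-24) = -3384 - 1128*√5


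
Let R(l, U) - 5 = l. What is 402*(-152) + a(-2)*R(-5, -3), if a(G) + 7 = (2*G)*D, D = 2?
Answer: -61104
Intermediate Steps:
R(l, U) = 5 + l
a(G) = -7 + 4*G (a(G) = -7 + (2*G)*2 = -7 + 4*G)
402*(-152) + a(-2)*R(-5, -3) = 402*(-152) + (-7 + 4*(-2))*(5 - 5) = -61104 + (-7 - 8)*0 = -61104 - 15*0 = -61104 + 0 = -61104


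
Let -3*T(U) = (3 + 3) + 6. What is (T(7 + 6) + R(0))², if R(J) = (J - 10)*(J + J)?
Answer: 16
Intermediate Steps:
R(J) = 2*J*(-10 + J) (R(J) = (-10 + J)*(2*J) = 2*J*(-10 + J))
T(U) = -4 (T(U) = -((3 + 3) + 6)/3 = -(6 + 6)/3 = -⅓*12 = -4)
(T(7 + 6) + R(0))² = (-4 + 2*0*(-10 + 0))² = (-4 + 2*0*(-10))² = (-4 + 0)² = (-4)² = 16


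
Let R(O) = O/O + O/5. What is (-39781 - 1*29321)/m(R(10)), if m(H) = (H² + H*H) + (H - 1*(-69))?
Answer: -3839/5 ≈ -767.80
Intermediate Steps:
R(O) = 1 + O/5 (R(O) = 1 + O*(⅕) = 1 + O/5)
m(H) = 69 + H + 2*H² (m(H) = (H² + H²) + (H + 69) = 2*H² + (69 + H) = 69 + H + 2*H²)
(-39781 - 1*29321)/m(R(10)) = (-39781 - 1*29321)/(69 + (1 + (⅕)*10) + 2*(1 + (⅕)*10)²) = (-39781 - 29321)/(69 + (1 + 2) + 2*(1 + 2)²) = -69102/(69 + 3 + 2*3²) = -69102/(69 + 3 + 2*9) = -69102/(69 + 3 + 18) = -69102/90 = -69102*1/90 = -3839/5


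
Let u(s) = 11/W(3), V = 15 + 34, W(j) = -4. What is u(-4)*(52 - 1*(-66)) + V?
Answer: -551/2 ≈ -275.50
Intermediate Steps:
V = 49
u(s) = -11/4 (u(s) = 11/(-4) = 11*(-¼) = -11/4)
u(-4)*(52 - 1*(-66)) + V = -11*(52 - 1*(-66))/4 + 49 = -11*(52 + 66)/4 + 49 = -11/4*118 + 49 = -649/2 + 49 = -551/2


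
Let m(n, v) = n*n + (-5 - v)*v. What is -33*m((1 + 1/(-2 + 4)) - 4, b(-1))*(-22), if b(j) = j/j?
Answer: 363/2 ≈ 181.50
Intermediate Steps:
b(j) = 1
m(n, v) = n² + v*(-5 - v)
-33*m((1 + 1/(-2 + 4)) - 4, b(-1))*(-22) = -33*(((1 + 1/(-2 + 4)) - 4)² - 1*1² - 5*1)*(-22) = -33*(((1 + 1/2) - 4)² - 1*1 - 5)*(-22) = -33*(((1 + ½) - 4)² - 1 - 5)*(-22) = -33*((3/2 - 4)² - 1 - 5)*(-22) = -33*((-5/2)² - 1 - 5)*(-22) = -33*(25/4 - 1 - 5)*(-22) = -33*¼*(-22) = -33/4*(-22) = 363/2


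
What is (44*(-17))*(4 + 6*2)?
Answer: -11968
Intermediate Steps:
(44*(-17))*(4 + 6*2) = -748*(4 + 12) = -748*16 = -11968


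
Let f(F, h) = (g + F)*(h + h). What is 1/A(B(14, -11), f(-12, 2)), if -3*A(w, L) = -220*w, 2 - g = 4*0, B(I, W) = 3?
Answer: 1/220 ≈ 0.0045455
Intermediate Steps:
g = 2 (g = 2 - 4*0 = 2 - 1*0 = 2 + 0 = 2)
f(F, h) = 2*h*(2 + F) (f(F, h) = (2 + F)*(h + h) = (2 + F)*(2*h) = 2*h*(2 + F))
A(w, L) = 220*w/3 (A(w, L) = -(-220)*w/3 = 220*w/3)
1/A(B(14, -11), f(-12, 2)) = 1/((220/3)*3) = 1/220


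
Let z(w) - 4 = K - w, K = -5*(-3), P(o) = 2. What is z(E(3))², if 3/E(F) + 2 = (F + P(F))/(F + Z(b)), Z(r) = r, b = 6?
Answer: 75076/169 ≈ 444.24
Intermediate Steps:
E(F) = 3/(-2 + (2 + F)/(6 + F)) (E(F) = 3/(-2 + (F + 2)/(F + 6)) = 3/(-2 + (2 + F)/(6 + F)))
K = 15
z(w) = 19 - w (z(w) = 4 + (15 - w) = 19 - w)
z(E(3))² = (19 - 3*(-6 - 1*3)/(10 + 3))² = (19 - 3*(-6 - 3)/13)² = (19 - 3*(-9)/13)² = (19 - 1*(-27/13))² = (19 + 27/13)² = (274/13)² = 75076/169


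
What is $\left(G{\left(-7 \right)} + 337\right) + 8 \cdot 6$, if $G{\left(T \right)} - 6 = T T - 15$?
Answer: $425$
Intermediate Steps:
$G{\left(T \right)} = -9 + T^{2}$ ($G{\left(T \right)} = 6 + \left(T T - 15\right) = 6 + \left(T^{2} - 15\right) = 6 + \left(-15 + T^{2}\right) = -9 + T^{2}$)
$\left(G{\left(-7 \right)} + 337\right) + 8 \cdot 6 = \left(\left(-9 + \left(-7\right)^{2}\right) + 337\right) + 8 \cdot 6 = \left(\left(-9 + 49\right) + 337\right) + 48 = \left(40 + 337\right) + 48 = 377 + 48 = 425$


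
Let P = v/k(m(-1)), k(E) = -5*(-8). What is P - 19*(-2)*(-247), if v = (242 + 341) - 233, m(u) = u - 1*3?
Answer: -37509/4 ≈ -9377.3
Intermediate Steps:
m(u) = -3 + u (m(u) = u - 3 = -3 + u)
v = 350 (v = 583 - 233 = 350)
k(E) = 40
P = 35/4 (P = 350/40 = 350*(1/40) = 35/4 ≈ 8.7500)
P - 19*(-2)*(-247) = 35/4 - 19*(-2)*(-247) = 35/4 + 38*(-247) = 35/4 - 9386 = -37509/4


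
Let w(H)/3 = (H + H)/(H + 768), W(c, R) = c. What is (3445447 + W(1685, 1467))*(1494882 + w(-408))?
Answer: 25765160689632/5 ≈ 5.1530e+12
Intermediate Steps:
w(H) = 6*H/(768 + H) (w(H) = 3*((H + H)/(H + 768)) = 3*((2*H)/(768 + H)) = 3*(2*H/(768 + H)) = 6*H/(768 + H))
(3445447 + W(1685, 1467))*(1494882 + w(-408)) = (3445447 + 1685)*(1494882 + 6*(-408)/(768 - 408)) = 3447132*(1494882 + 6*(-408)/360) = 3447132*(1494882 + 6*(-408)*(1/360)) = 3447132*(1494882 - 34/5) = 3447132*(7474376/5) = 25765160689632/5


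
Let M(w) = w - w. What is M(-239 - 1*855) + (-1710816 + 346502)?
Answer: -1364314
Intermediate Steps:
M(w) = 0
M(-239 - 1*855) + (-1710816 + 346502) = 0 + (-1710816 + 346502) = 0 - 1364314 = -1364314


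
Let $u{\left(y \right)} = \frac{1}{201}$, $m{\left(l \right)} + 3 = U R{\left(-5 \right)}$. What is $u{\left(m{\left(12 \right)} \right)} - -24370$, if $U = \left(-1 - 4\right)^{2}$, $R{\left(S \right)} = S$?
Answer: $\frac{4898371}{201} \approx 24370.0$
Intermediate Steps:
$U = 25$ ($U = \left(-5\right)^{2} = 25$)
$m{\left(l \right)} = -128$ ($m{\left(l \right)} = -3 + 25 \left(-5\right) = -3 - 125 = -128$)
$u{\left(y \right)} = \frac{1}{201}$
$u{\left(m{\left(12 \right)} \right)} - -24370 = \frac{1}{201} - -24370 = \frac{1}{201} + 24370 = \frac{4898371}{201}$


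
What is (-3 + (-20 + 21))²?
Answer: 4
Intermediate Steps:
(-3 + (-20 + 21))² = (-3 + 1)² = (-2)² = 4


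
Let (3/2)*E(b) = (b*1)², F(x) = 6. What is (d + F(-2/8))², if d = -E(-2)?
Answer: 100/9 ≈ 11.111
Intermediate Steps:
E(b) = 2*b²/3 (E(b) = 2*(b*1)²/3 = 2*b²/3)
d = -8/3 (d = -2*(-2)²/3 = -2*4/3 = -1*8/3 = -8/3 ≈ -2.6667)
(d + F(-2/8))² = (-8/3 + 6)² = (10/3)² = 100/9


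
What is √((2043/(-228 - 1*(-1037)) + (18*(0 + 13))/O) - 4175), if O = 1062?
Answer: 9*I*√117351007021/47731 ≈ 64.593*I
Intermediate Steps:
√((2043/(-228 - 1*(-1037)) + (18*(0 + 13))/O) - 4175) = √((2043/(-228 - 1*(-1037)) + (18*(0 + 13))/1062) - 4175) = √((2043/(-228 + 1037) + (18*13)*(1/1062)) - 4175) = √((2043/809 + 234*(1/1062)) - 4175) = √((2043*(1/809) + 13/59) - 4175) = √((2043/809 + 13/59) - 4175) = √(131054/47731 - 4175) = √(-199145871/47731) = 9*I*√117351007021/47731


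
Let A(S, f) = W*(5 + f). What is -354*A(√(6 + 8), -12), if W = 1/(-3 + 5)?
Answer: 1239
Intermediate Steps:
W = ½ (W = 1/2 = ½ ≈ 0.50000)
A(S, f) = 5/2 + f/2 (A(S, f) = (5 + f)/2 = 5/2 + f/2)
-354*A(√(6 + 8), -12) = -354*(5/2 + (½)*(-12)) = -354*(5/2 - 6) = -354*(-7/2) = 1239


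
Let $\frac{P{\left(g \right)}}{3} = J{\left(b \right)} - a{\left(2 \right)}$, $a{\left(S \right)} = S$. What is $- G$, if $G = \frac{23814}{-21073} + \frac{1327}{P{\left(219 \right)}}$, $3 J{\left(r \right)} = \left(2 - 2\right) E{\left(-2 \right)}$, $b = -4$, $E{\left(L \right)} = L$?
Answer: $\frac{28106755}{126438} \approx 222.3$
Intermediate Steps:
$J{\left(r \right)} = 0$ ($J{\left(r \right)} = \frac{\left(2 - 2\right) \left(-2\right)}{3} = \frac{0 \left(-2\right)}{3} = \frac{1}{3} \cdot 0 = 0$)
$P{\left(g \right)} = -6$ ($P{\left(g \right)} = 3 \left(0 - 2\right) = 3 \left(-2\right) = -6$)
$G = - \frac{28106755}{126438}$ ($G = \frac{23814}{-21073} + \frac{1327}{-6} = 23814 \left(- \frac{1}{21073}\right) + 1327 \left(- \frac{1}{6}\right) = - \frac{23814}{21073} - \frac{1327}{6} = - \frac{28106755}{126438} \approx -222.3$)
$- G = \left(-1\right) \left(- \frac{28106755}{126438}\right) = \frac{28106755}{126438}$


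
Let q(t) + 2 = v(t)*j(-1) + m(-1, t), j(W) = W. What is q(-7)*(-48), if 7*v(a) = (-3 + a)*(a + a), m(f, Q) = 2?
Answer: 960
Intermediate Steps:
v(a) = 2*a*(-3 + a)/7 (v(a) = ((-3 + a)*(a + a))/7 = ((-3 + a)*(2*a))/7 = (2*a*(-3 + a))/7 = 2*a*(-3 + a)/7)
q(t) = -2*t*(-3 + t)/7 (q(t) = -2 + ((2*t*(-3 + t)/7)*(-1) + 2) = -2 + (-2*t*(-3 + t)/7 + 2) = -2 + (2 - 2*t*(-3 + t)/7) = -2*t*(-3 + t)/7)
q(-7)*(-48) = ((2/7)*(-7)*(3 - 1*(-7)))*(-48) = ((2/7)*(-7)*(3 + 7))*(-48) = ((2/7)*(-7)*10)*(-48) = -20*(-48) = 960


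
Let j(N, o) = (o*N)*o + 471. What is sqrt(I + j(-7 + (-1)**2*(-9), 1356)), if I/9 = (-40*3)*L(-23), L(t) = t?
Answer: I*sqrt(29394465) ≈ 5421.7*I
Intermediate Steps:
j(N, o) = 471 + N*o**2 (j(N, o) = (N*o)*o + 471 = N*o**2 + 471 = 471 + N*o**2)
I = 24840 (I = 9*(-40*3*(-23)) = 9*(-120*(-23)) = 9*2760 = 24840)
sqrt(I + j(-7 + (-1)**2*(-9), 1356)) = sqrt(24840 + (471 + (-7 + (-1)**2*(-9))*1356**2)) = sqrt(24840 + (471 + (-7 + 1*(-9))*1838736)) = sqrt(24840 + (471 + (-7 - 9)*1838736)) = sqrt(24840 + (471 - 16*1838736)) = sqrt(24840 + (471 - 29419776)) = sqrt(24840 - 29419305) = sqrt(-29394465) = I*sqrt(29394465)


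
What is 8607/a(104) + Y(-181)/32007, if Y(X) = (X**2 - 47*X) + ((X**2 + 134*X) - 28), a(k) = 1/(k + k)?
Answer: 57300773539/32007 ≈ 1.7903e+6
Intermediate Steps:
a(k) = 1/(2*k)
Y(X) = -28 + 2*X**2 + 87*X (Y(X) = (X**2 - 47*X) + (-28 + X**2 + 134*X) = -28 + 2*X**2 + 87*X)
8607/a(104) + Y(-181)/32007 = 8607/(((1/2)/104)) + (-28 + 2*(-181)**2 + 87*(-181))/32007 = 8607/(((1/2)*(1/104))) + (-28 + 2*32761 - 15747)*(1/32007) = 8607/(1/208) + (-28 + 65522 - 15747)*(1/32007) = 8607*208 + 49747*(1/32007) = 1790256 + 49747/32007 = 57300773539/32007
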